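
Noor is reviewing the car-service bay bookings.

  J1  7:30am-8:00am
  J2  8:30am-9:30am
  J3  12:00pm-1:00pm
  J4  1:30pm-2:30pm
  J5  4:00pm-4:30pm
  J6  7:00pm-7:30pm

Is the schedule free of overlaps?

Two intervals overlap when each starts before the other ends.
Sorted by start: J1, J2, J3, J4, J5, J6.
J2 starts after J1 ends, so J1 has no further overlaps.
J3 starts after J2 ends, so J2 has no further overlaps.
J4 starts after J3 ends, so J3 has no further overlaps.
J5 starts after J4 ends, so J4 has no further overlaps.
J6 starts after J5 ends.
Every pair is clear; the schedule has no overlaps.

Yes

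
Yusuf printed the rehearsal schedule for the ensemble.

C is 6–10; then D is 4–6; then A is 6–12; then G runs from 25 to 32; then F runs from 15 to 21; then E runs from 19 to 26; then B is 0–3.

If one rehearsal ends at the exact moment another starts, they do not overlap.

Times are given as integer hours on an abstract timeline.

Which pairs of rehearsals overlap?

Sorted by start: B, D, A, C, F, E, G.
D starts after B ends, so nothing later overlaps B either.
A starts exactly when D ends (back-to-back, no overlap), so nothing later overlaps D either.
C starts before A ends → A and C overlap.
F starts after A ends, so nothing later overlaps A either.
F starts after C ends, so nothing later overlaps C either.
E starts before F ends → F and E overlap.
G starts after F ends.
G starts before E ends → E and G overlap.

A & C, E & F, E & G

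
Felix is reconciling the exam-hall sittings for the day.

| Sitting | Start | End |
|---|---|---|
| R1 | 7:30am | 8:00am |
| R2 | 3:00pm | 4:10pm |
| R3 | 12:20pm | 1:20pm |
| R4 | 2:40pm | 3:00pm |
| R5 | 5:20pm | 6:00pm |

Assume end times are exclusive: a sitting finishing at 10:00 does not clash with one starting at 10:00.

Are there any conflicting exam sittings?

Check each pair: they overlap iff neither finishes before the other starts.
Sorted by start: R1, R3, R4, R2, R5.
R3 starts after R1 ends — done with R1.
R4 starts after R3 ends — done with R3.
R2 starts exactly when R4 ends (back-to-back, no overlap) — done with R4.
R5 starts after R2 ends.
Every pair is clear; the schedule has no overlaps.

No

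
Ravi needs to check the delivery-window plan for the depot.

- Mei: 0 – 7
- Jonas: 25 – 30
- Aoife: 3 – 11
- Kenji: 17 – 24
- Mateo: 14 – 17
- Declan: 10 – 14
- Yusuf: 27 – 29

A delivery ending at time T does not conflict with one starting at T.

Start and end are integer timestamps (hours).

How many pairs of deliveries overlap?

Sorted by start: Mei, Aoife, Declan, Mateo, Kenji, Jonas, Yusuf.
Aoife starts before Mei ends → Mei and Aoife overlap.
Declan starts after Mei ends — done with Mei.
Declan starts before Aoife ends → Aoife and Declan overlap.
Mateo starts after Aoife ends — done with Aoife.
Mateo starts exactly when Declan ends (back-to-back, no overlap) — done with Declan.
Kenji starts exactly when Mateo ends (back-to-back, no overlap) — done with Mateo.
Jonas starts after Kenji ends — done with Kenji.
Yusuf starts before Jonas ends → Jonas and Yusuf overlap.
Overlapping pairs: Aoife & Declan, Aoife & Mei, Jonas & Yusuf — 3 in total.

3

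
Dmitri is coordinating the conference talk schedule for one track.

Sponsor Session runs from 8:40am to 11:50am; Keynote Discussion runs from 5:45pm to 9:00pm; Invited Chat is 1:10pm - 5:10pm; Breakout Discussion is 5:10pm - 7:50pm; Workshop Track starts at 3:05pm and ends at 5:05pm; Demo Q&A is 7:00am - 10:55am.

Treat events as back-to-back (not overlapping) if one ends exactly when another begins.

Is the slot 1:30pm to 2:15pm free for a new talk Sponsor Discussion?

Demo Q&A: ends 10:55am at or before Sponsor Discussion starts 1:30pm → clear.
Sponsor Session: ends 11:50am at or before Sponsor Discussion starts 1:30pm → clear.
Invited Chat: starts 1:10pm before Sponsor Discussion ends 2:15pm, and ends 5:10pm after Sponsor Discussion starts 1:30pm → overlap.
Workshop Track: starts 3:05pm at or after Sponsor Discussion ends 2:15pm → clear.
Breakout Discussion: starts 5:10pm at or after Sponsor Discussion ends 2:15pm → clear.
Keynote Discussion: starts 5:45pm at or after Sponsor Discussion ends 2:15pm → clear.
Sponsor Discussion overlaps Invited Chat.

No — it overlaps Invited Chat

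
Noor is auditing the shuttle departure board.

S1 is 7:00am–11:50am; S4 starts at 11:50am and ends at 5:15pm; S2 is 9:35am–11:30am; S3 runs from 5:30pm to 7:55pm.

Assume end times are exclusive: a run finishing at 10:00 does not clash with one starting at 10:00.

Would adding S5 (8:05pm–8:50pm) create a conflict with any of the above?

S1: ends 11:50am at or before S5 starts 8:05pm → clear.
S2: ends 11:30am at or before S5 starts 8:05pm → clear.
S4: ends 5:15pm at or before S5 starts 8:05pm → clear.
S3: ends 7:55pm at or before S5 starts 8:05pm → clear.

No — it doesn't clash with anything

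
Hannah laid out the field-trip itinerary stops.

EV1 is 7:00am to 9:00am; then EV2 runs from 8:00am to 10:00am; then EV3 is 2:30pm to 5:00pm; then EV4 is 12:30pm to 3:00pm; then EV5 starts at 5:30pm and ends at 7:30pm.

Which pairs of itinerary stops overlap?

EV1 & EV2, EV3 & EV4

Check each pair: they overlap iff neither finishes before the other starts.
Sorted by start: EV1, EV2, EV4, EV3, EV5.
EV2 starts before EV1 ends → EV1 and EV2 overlap.
EV4 starts after EV1 ends; EV1 is clear from here.
EV4 starts after EV2 ends; EV2 is clear from here.
EV3 starts before EV4 ends → EV4 and EV3 overlap.
EV5 starts after EV4 ends.
EV5 starts after EV3 ends.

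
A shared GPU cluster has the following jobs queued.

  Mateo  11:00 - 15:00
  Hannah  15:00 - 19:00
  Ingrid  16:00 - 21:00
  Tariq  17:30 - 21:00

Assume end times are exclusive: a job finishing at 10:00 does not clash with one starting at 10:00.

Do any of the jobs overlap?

Yes

Sorted by start: Mateo, Hannah, Ingrid, Tariq.
Hannah starts exactly when Mateo ends (back-to-back, no overlap) — done with Mateo.
Ingrid starts before Hannah ends → Hannah and Ingrid overlap.
That's a conflict, so the schedule is not conflict-free.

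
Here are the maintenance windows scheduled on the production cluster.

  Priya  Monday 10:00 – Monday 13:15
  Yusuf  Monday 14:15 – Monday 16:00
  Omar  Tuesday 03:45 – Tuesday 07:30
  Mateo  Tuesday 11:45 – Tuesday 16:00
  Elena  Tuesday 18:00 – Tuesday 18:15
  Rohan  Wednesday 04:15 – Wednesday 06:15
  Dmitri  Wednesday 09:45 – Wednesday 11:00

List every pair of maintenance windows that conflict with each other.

Two intervals overlap when each starts before the other ends.
Sorted by start: Priya, Yusuf, Omar, Mateo, Elena, Rohan, Dmitri.
Yusuf starts after Priya ends; Priya is clear from here.
Omar starts after Yusuf ends; Yusuf is clear from here.
Mateo starts after Omar ends; Omar is clear from here.
Elena starts after Mateo ends; Mateo is clear from here.
Rohan starts after Elena ends; Elena is clear from here.
Dmitri starts after Rohan ends.

none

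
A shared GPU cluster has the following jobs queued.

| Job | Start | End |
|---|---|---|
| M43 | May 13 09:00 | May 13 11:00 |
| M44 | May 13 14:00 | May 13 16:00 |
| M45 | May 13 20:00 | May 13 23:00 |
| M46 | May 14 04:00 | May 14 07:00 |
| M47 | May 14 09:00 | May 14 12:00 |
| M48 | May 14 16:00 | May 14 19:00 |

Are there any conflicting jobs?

No

Sorted by start: M43, M44, M45, M46, M47, M48.
M44 starts after M43 ends — done with M43.
M45 starts after M44 ends — done with M44.
M46 starts after M45 ends — done with M45.
M47 starts after M46 ends — done with M46.
M48 starts after M47 ends.
Every pair is clear; the schedule has no overlaps.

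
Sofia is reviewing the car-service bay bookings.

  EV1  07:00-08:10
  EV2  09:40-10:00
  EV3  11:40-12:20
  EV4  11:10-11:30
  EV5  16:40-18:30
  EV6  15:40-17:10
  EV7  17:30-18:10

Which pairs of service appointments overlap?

EV5 & EV6, EV5 & EV7

Sorted by start: EV1, EV2, EV4, EV3, EV6, EV5, EV7.
EV2 starts after EV1 ends; EV1 is clear from here.
EV4 starts after EV2 ends; EV2 is clear from here.
EV3 starts after EV4 ends; EV4 is clear from here.
EV6 starts after EV3 ends; EV3 is clear from here.
EV5 starts before EV6 ends → EV6 and EV5 overlap.
EV7 starts after EV6 ends.
EV7 starts before EV5 ends → EV5 and EV7 overlap.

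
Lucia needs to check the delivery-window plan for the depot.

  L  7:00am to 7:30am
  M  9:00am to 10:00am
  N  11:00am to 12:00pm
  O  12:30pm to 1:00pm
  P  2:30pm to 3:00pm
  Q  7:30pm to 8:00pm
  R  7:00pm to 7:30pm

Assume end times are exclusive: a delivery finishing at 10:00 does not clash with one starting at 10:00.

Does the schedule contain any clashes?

Sorted by start: L, M, N, O, P, R, Q.
M starts after L ends, so L has no further overlaps.
N starts after M ends, so M has no further overlaps.
O starts after N ends, so N has no further overlaps.
P starts after O ends, so O has no further overlaps.
R starts after P ends, so P has no further overlaps.
Q starts exactly when R ends (back-to-back, no overlap).
Every pair is clear; the schedule has no overlaps.

No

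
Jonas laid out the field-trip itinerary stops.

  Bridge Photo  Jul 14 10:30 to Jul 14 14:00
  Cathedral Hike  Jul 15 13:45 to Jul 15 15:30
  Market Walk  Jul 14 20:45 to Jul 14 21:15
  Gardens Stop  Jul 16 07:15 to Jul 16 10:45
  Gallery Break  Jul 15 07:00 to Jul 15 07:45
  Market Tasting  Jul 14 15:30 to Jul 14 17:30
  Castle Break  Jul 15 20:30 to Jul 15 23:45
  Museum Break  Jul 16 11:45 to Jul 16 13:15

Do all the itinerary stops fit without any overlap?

Yes

Check each pair: they overlap iff neither finishes before the other starts.
Sorted by start: Bridge Photo, Market Tasting, Market Walk, Gallery Break, Cathedral Hike, Castle Break, Gardens Stop, Museum Break.
Market Tasting starts after Bridge Photo ends — done with Bridge Photo.
Market Walk starts after Market Tasting ends — done with Market Tasting.
Gallery Break starts after Market Walk ends — done with Market Walk.
Cathedral Hike starts after Gallery Break ends — done with Gallery Break.
Castle Break starts after Cathedral Hike ends — done with Cathedral Hike.
Gardens Stop starts after Castle Break ends — done with Castle Break.
Museum Break starts after Gardens Stop ends.
Every pair is clear; the schedule has no overlaps.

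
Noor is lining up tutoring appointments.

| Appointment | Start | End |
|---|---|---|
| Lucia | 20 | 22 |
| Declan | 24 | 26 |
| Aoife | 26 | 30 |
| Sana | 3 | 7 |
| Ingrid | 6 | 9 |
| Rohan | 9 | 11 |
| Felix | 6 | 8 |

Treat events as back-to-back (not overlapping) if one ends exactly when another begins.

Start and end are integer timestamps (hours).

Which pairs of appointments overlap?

Sorted by start: Sana, Felix, Ingrid, Rohan, Lucia, Declan, Aoife.
Felix starts before Sana ends → Sana and Felix overlap.
Ingrid starts before Sana ends → Sana and Ingrid overlap.
Rohan starts after Sana ends; Sana is clear from here.
Ingrid starts before Felix ends → Felix and Ingrid overlap.
Rohan starts after Felix ends; Felix is clear from here.
Rohan starts exactly when Ingrid ends (back-to-back, no overlap); Ingrid is clear from here.
Lucia starts after Rohan ends; Rohan is clear from here.
Declan starts after Lucia ends; Lucia is clear from here.
Aoife starts exactly when Declan ends (back-to-back, no overlap).

Felix & Ingrid, Felix & Sana, Ingrid & Sana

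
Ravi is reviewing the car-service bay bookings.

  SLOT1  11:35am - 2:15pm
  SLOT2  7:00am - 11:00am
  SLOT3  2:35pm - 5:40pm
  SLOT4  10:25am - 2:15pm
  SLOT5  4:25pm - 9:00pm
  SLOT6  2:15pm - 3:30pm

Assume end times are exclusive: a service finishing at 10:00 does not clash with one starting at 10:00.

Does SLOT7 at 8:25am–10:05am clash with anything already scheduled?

Yes — it overlaps SLOT2

SLOT2: starts 7:00am before SLOT7 ends 10:05am, and ends 11:00am after SLOT7 starts 8:25am → overlap.
SLOT4: starts 10:25am at or after SLOT7 ends 10:05am → clear.
SLOT1: starts 11:35am at or after SLOT7 ends 10:05am → clear.
SLOT6: starts 2:15pm at or after SLOT7 ends 10:05am → clear.
SLOT3: starts 2:35pm at or after SLOT7 ends 10:05am → clear.
SLOT5: starts 4:25pm at or after SLOT7 ends 10:05am → clear.
SLOT7 overlaps SLOT2.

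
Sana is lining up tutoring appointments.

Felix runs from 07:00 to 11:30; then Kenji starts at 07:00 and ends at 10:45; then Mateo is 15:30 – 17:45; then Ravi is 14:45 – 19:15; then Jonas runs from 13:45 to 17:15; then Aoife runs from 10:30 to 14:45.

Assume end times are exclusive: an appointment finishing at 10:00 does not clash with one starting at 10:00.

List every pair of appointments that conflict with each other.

Two intervals overlap when each starts before the other ends.
Sorted by start: Felix, Kenji, Aoife, Jonas, Ravi, Mateo.
Kenji starts before Felix ends → Felix and Kenji overlap.
Aoife starts before Felix ends → Felix and Aoife overlap.
Jonas starts after Felix ends; Felix is clear from here.
Aoife starts before Kenji ends → Kenji and Aoife overlap.
Jonas starts after Kenji ends; Kenji is clear from here.
Jonas starts before Aoife ends → Aoife and Jonas overlap.
Ravi starts exactly when Aoife ends (back-to-back, no overlap); Aoife is clear from here.
Ravi starts before Jonas ends → Jonas and Ravi overlap.
Mateo starts before Jonas ends → Jonas and Mateo overlap.
Mateo starts before Ravi ends → Ravi and Mateo overlap.

Aoife & Felix, Aoife & Jonas, Aoife & Kenji, Felix & Kenji, Jonas & Mateo, Jonas & Ravi, Mateo & Ravi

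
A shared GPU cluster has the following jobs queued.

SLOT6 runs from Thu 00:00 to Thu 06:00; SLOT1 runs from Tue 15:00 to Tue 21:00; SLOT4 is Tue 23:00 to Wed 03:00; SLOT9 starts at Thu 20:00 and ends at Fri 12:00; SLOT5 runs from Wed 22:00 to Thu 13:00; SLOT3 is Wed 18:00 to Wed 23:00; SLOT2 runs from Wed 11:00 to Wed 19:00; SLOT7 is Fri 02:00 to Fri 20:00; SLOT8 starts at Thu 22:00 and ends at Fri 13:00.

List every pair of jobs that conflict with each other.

SLOT2 & SLOT3, SLOT3 & SLOT5, SLOT5 & SLOT6, SLOT7 & SLOT8, SLOT7 & SLOT9, SLOT8 & SLOT9

Sorted by start: SLOT1, SLOT4, SLOT2, SLOT3, SLOT5, SLOT6, SLOT9, SLOT8, SLOT7.
SLOT4 starts after SLOT1 ends; SLOT1 is clear from here.
SLOT2 starts after SLOT4 ends; SLOT4 is clear from here.
SLOT3 starts before SLOT2 ends → SLOT2 and SLOT3 overlap.
SLOT5 starts after SLOT2 ends; SLOT2 is clear from here.
SLOT5 starts before SLOT3 ends → SLOT3 and SLOT5 overlap.
SLOT6 starts after SLOT3 ends; SLOT3 is clear from here.
SLOT6 starts before SLOT5 ends → SLOT5 and SLOT6 overlap.
SLOT9 starts after SLOT5 ends; SLOT5 is clear from here.
SLOT9 starts after SLOT6 ends; SLOT6 is clear from here.
SLOT8 starts before SLOT9 ends → SLOT9 and SLOT8 overlap.
SLOT7 starts before SLOT9 ends → SLOT9 and SLOT7 overlap.
SLOT7 starts before SLOT8 ends → SLOT8 and SLOT7 overlap.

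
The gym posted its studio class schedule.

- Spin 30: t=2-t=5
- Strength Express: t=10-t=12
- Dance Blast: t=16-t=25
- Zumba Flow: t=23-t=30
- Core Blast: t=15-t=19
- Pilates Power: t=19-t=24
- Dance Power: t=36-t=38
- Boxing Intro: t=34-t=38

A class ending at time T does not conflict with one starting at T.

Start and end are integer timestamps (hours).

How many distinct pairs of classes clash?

Sorted by start: Spin 30, Strength Express, Core Blast, Dance Blast, Pilates Power, Zumba Flow, Boxing Intro, Dance Power.
Strength Express starts after Spin 30 ends, so nothing later overlaps Spin 30 either.
Core Blast starts after Strength Express ends, so nothing later overlaps Strength Express either.
Dance Blast starts before Core Blast ends → Core Blast and Dance Blast overlap.
Pilates Power starts exactly when Core Blast ends (back-to-back, no overlap), so nothing later overlaps Core Blast either.
Pilates Power starts before Dance Blast ends → Dance Blast and Pilates Power overlap.
Zumba Flow starts before Dance Blast ends → Dance Blast and Zumba Flow overlap.
Boxing Intro starts after Dance Blast ends, so nothing later overlaps Dance Blast either.
Zumba Flow starts before Pilates Power ends → Pilates Power and Zumba Flow overlap.
Boxing Intro starts after Pilates Power ends, so nothing later overlaps Pilates Power either.
Boxing Intro starts after Zumba Flow ends, so nothing later overlaps Zumba Flow either.
Dance Power starts before Boxing Intro ends → Boxing Intro and Dance Power overlap.
Overlapping pairs: Boxing Intro & Dance Power, Core Blast & Dance Blast, Dance Blast & Pilates Power, Dance Blast & Zumba Flow, Pilates Power & Zumba Flow — 5 in total.

5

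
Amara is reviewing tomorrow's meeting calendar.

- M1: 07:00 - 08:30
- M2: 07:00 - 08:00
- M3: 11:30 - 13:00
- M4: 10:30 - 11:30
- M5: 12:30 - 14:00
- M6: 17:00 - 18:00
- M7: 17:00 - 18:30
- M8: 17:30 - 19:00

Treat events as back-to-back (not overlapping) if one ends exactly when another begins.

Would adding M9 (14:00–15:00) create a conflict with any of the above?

No — it doesn't clash with anything

M1: ends 08:30 at or before M9 starts 14:00 → clear.
M2: ends 08:00 at or before M9 starts 14:00 → clear.
M4: ends 11:30 at or before M9 starts 14:00 → clear.
M3: ends 13:00 at or before M9 starts 14:00 → clear.
M5: ends 14:00 at or before M9 starts 14:00 → clear.
M6: starts 17:00 at or after M9 ends 15:00 → clear.
M7: starts 17:00 at or after M9 ends 15:00 → clear.
M8: starts 17:30 at or after M9 ends 15:00 → clear.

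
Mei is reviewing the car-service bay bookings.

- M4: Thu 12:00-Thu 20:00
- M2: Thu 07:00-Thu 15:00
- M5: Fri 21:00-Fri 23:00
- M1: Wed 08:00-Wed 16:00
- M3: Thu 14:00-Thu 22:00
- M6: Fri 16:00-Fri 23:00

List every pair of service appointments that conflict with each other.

M2 & M3, M2 & M4, M3 & M4, M5 & M6

Check each pair: they overlap iff neither finishes before the other starts.
Sorted by start: M1, M2, M4, M3, M6, M5.
M2 starts after M1 ends — done with M1.
M4 starts before M2 ends → M2 and M4 overlap.
M3 starts before M2 ends → M2 and M3 overlap.
M6 starts after M2 ends — done with M2.
M3 starts before M4 ends → M4 and M3 overlap.
M6 starts after M4 ends — done with M4.
M6 starts after M3 ends — done with M3.
M5 starts before M6 ends → M6 and M5 overlap.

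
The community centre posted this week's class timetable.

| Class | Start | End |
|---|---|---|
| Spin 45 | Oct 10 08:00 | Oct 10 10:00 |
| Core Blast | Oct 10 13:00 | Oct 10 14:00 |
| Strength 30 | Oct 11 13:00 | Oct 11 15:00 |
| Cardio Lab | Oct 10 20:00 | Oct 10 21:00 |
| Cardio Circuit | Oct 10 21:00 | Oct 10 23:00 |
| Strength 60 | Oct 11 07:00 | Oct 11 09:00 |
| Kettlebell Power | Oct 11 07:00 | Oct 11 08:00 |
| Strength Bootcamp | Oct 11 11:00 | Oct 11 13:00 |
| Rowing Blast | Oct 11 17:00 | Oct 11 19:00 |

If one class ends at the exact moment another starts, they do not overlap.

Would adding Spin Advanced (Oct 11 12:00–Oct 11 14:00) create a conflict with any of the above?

Yes — it overlaps Strength 30, Strength Bootcamp

Spin 45: ends Oct 10 10:00 at or before Spin Advanced starts Oct 11 12:00 → clear.
Core Blast: ends Oct 10 14:00 at or before Spin Advanced starts Oct 11 12:00 → clear.
Cardio Lab: ends Oct 10 21:00 at or before Spin Advanced starts Oct 11 12:00 → clear.
Cardio Circuit: ends Oct 10 23:00 at or before Spin Advanced starts Oct 11 12:00 → clear.
Strength 60: ends Oct 11 09:00 at or before Spin Advanced starts Oct 11 12:00 → clear.
Kettlebell Power: ends Oct 11 08:00 at or before Spin Advanced starts Oct 11 12:00 → clear.
Strength Bootcamp: starts Oct 11 11:00 before Spin Advanced ends Oct 11 14:00, and ends Oct 11 13:00 after Spin Advanced starts Oct 11 12:00 → overlap.
Strength 30: starts Oct 11 13:00 before Spin Advanced ends Oct 11 14:00, and ends Oct 11 15:00 after Spin Advanced starts Oct 11 12:00 → overlap.
Rowing Blast: starts Oct 11 17:00 at or after Spin Advanced ends Oct 11 14:00 → clear.
Spin Advanced overlaps Strength 30, Strength Bootcamp.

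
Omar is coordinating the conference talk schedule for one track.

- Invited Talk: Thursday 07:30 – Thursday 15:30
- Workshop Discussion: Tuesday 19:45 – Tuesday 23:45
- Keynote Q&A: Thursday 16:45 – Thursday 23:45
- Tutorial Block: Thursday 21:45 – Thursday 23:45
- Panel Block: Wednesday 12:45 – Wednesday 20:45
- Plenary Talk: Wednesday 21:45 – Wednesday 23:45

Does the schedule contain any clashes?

Yes

Sorted by start: Workshop Discussion, Panel Block, Plenary Talk, Invited Talk, Keynote Q&A, Tutorial Block.
Panel Block starts after Workshop Discussion ends; Workshop Discussion is clear from here.
Plenary Talk starts after Panel Block ends; Panel Block is clear from here.
Invited Talk starts after Plenary Talk ends; Plenary Talk is clear from here.
Keynote Q&A starts after Invited Talk ends; Invited Talk is clear from here.
Tutorial Block starts before Keynote Q&A ends → Keynote Q&A and Tutorial Block overlap.
That's a conflict, so the schedule is not conflict-free.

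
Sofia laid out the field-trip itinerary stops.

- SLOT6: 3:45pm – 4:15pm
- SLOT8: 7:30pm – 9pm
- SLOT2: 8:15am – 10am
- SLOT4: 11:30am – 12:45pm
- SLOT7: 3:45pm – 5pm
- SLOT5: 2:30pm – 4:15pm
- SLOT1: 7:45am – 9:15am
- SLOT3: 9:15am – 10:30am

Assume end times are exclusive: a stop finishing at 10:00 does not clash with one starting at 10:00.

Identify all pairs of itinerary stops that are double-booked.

SLOT1 & SLOT2, SLOT2 & SLOT3, SLOT5 & SLOT6, SLOT5 & SLOT7, SLOT6 & SLOT7

Two intervals overlap when each starts before the other ends.
Sorted by start: SLOT1, SLOT2, SLOT3, SLOT4, SLOT5, SLOT6, SLOT7, SLOT8.
SLOT2 starts before SLOT1 ends → SLOT1 and SLOT2 overlap.
SLOT3 starts exactly when SLOT1 ends (back-to-back, no overlap); SLOT1 is clear from here.
SLOT3 starts before SLOT2 ends → SLOT2 and SLOT3 overlap.
SLOT4 starts after SLOT2 ends; SLOT2 is clear from here.
SLOT4 starts after SLOT3 ends; SLOT3 is clear from here.
SLOT5 starts after SLOT4 ends; SLOT4 is clear from here.
SLOT6 starts before SLOT5 ends → SLOT5 and SLOT6 overlap.
SLOT7 starts before SLOT5 ends → SLOT5 and SLOT7 overlap.
SLOT8 starts after SLOT5 ends.
SLOT7 starts before SLOT6 ends → SLOT6 and SLOT7 overlap.
SLOT8 starts after SLOT6 ends.
SLOT8 starts after SLOT7 ends.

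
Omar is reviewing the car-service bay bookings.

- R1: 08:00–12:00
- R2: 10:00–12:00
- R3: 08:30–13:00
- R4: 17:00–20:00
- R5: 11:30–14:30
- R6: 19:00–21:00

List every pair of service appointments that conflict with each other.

Check each pair: they overlap iff neither finishes before the other starts.
Sorted by start: R1, R3, R2, R5, R4, R6.
R3 starts before R1 ends → R1 and R3 overlap.
R2 starts before R1 ends → R1 and R2 overlap.
R5 starts before R1 ends → R1 and R5 overlap.
R4 starts after R1 ends, so nothing later overlaps R1 either.
R2 starts before R3 ends → R3 and R2 overlap.
R5 starts before R3 ends → R3 and R5 overlap.
R4 starts after R3 ends, so nothing later overlaps R3 either.
R5 starts before R2 ends → R2 and R5 overlap.
R4 starts after R2 ends, so nothing later overlaps R2 either.
R4 starts after R5 ends, so nothing later overlaps R5 either.
R6 starts before R4 ends → R4 and R6 overlap.

R1 & R2, R1 & R3, R1 & R5, R2 & R3, R2 & R5, R3 & R5, R4 & R6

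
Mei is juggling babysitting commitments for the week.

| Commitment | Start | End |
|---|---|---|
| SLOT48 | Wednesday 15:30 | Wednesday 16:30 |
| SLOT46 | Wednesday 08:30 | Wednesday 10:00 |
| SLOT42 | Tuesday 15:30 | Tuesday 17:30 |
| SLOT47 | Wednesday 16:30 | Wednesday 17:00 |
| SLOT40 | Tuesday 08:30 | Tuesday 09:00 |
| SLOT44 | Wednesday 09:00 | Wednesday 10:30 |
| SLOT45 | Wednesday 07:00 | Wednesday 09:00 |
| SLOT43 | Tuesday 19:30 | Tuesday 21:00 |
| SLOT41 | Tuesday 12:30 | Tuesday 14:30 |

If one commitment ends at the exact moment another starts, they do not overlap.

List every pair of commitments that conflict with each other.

Sorted by start: SLOT40, SLOT41, SLOT42, SLOT43, SLOT45, SLOT46, SLOT44, SLOT48, SLOT47.
SLOT41 starts after SLOT40 ends, so SLOT40 has no further overlaps.
SLOT42 starts after SLOT41 ends, so SLOT41 has no further overlaps.
SLOT43 starts after SLOT42 ends, so SLOT42 has no further overlaps.
SLOT45 starts after SLOT43 ends, so SLOT43 has no further overlaps.
SLOT46 starts before SLOT45 ends → SLOT45 and SLOT46 overlap.
SLOT44 starts exactly when SLOT45 ends (back-to-back, no overlap), so SLOT45 has no further overlaps.
SLOT44 starts before SLOT46 ends → SLOT46 and SLOT44 overlap.
SLOT48 starts after SLOT46 ends, so SLOT46 has no further overlaps.
SLOT48 starts after SLOT44 ends, so SLOT44 has no further overlaps.
SLOT47 starts exactly when SLOT48 ends (back-to-back, no overlap).

SLOT44 & SLOT46, SLOT45 & SLOT46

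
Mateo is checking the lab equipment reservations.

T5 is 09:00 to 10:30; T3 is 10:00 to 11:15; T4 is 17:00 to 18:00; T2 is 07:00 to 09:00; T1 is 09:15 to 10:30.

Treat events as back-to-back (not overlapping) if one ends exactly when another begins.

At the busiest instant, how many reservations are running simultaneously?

Sweep the timeline, counting +1 at each start and −1 at each end (ends before starts at a tie):
07:00 start T2 → 1
09:00 end T2 → 0
09:00 start T5 → 1
09:15 start T1 → 2
10:00 start T3 → 3
10:30 end T1 → 2
10:30 end T5 → 1
11:15 end T3 → 0
17:00 start T4 → 1
18:00 end T4 → 0
Peak is 3, at 10:00 (T1, T3, T5).

3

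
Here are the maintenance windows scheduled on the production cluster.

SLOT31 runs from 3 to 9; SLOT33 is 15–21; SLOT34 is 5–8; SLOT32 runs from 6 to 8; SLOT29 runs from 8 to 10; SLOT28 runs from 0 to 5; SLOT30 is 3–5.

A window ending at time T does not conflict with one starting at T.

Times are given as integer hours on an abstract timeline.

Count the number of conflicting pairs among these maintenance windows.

Sorted by start: SLOT28, SLOT30, SLOT31, SLOT34, SLOT32, SLOT29, SLOT33.
SLOT30 starts before SLOT28 ends → SLOT28 and SLOT30 overlap.
SLOT31 starts before SLOT28 ends → SLOT28 and SLOT31 overlap.
SLOT34 starts exactly when SLOT28 ends (back-to-back, no overlap), so SLOT28 has no further overlaps.
SLOT31 starts before SLOT30 ends → SLOT30 and SLOT31 overlap.
SLOT34 starts exactly when SLOT30 ends (back-to-back, no overlap), so SLOT30 has no further overlaps.
SLOT34 starts before SLOT31 ends → SLOT31 and SLOT34 overlap.
SLOT32 starts before SLOT31 ends → SLOT31 and SLOT32 overlap.
SLOT29 starts before SLOT31 ends → SLOT31 and SLOT29 overlap.
SLOT33 starts after SLOT31 ends.
SLOT32 starts before SLOT34 ends → SLOT34 and SLOT32 overlap.
SLOT29 starts exactly when SLOT34 ends (back-to-back, no overlap), so SLOT34 has no further overlaps.
SLOT29 starts exactly when SLOT32 ends (back-to-back, no overlap), so SLOT32 has no further overlaps.
SLOT33 starts after SLOT29 ends.
Overlapping pairs: SLOT28 & SLOT30, SLOT28 & SLOT31, SLOT29 & SLOT31, SLOT30 & SLOT31, SLOT31 & SLOT32, SLOT31 & SLOT34, SLOT32 & SLOT34 — 7 in total.

7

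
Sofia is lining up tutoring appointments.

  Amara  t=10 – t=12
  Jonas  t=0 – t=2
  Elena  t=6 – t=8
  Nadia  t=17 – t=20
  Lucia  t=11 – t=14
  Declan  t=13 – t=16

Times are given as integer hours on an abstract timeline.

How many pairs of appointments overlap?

2

Sorted by start: Jonas, Elena, Amara, Lucia, Declan, Nadia.
Elena starts after Jonas ends, so nothing later overlaps Jonas either.
Amara starts after Elena ends, so nothing later overlaps Elena either.
Lucia starts before Amara ends → Amara and Lucia overlap.
Declan starts after Amara ends, so nothing later overlaps Amara either.
Declan starts before Lucia ends → Lucia and Declan overlap.
Nadia starts after Lucia ends.
Nadia starts after Declan ends.
Overlapping pairs: Amara & Lucia, Declan & Lucia — 2 in total.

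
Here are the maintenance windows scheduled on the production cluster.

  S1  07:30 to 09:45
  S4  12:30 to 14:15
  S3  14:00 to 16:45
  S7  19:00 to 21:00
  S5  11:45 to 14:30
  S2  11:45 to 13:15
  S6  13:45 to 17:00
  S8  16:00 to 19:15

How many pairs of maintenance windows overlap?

Sorted by start: S1, S2, S5, S4, S6, S3, S8, S7.
S2 starts after S1 ends — done with S1.
S5 starts before S2 ends → S2 and S5 overlap.
S4 starts before S2 ends → S2 and S4 overlap.
S6 starts after S2 ends — done with S2.
S4 starts before S5 ends → S5 and S4 overlap.
S6 starts before S5 ends → S5 and S6 overlap.
S3 starts before S5 ends → S5 and S3 overlap.
S8 starts after S5 ends — done with S5.
S6 starts before S4 ends → S4 and S6 overlap.
S3 starts before S4 ends → S4 and S3 overlap.
S8 starts after S4 ends — done with S4.
S3 starts before S6 ends → S6 and S3 overlap.
S8 starts before S6 ends → S6 and S8 overlap.
S7 starts after S6 ends.
S8 starts before S3 ends → S3 and S8 overlap.
S7 starts after S3 ends.
S7 starts before S8 ends → S8 and S7 overlap.
Overlapping pairs: S2 & S4, S2 & S5, S3 & S4, S3 & S5, S3 & S6, S3 & S8, S4 & S5, S4 & S6, S5 & S6, S6 & S8, S7 & S8 — 11 in total.

11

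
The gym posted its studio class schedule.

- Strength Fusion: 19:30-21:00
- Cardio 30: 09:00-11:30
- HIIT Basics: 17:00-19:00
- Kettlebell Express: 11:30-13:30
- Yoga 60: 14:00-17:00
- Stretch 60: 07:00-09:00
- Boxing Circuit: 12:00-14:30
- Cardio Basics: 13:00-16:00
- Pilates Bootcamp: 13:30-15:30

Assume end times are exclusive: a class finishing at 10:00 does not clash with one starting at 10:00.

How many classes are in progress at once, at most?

4

Sweep the timeline, counting +1 at each start and −1 at each end (ends before starts at a tie):
07:00 start Stretch 60 → 1
09:00 end Stretch 60 → 0
09:00 start Cardio 30 → 1
11:30 end Cardio 30 → 0
11:30 start Kettlebell Express → 1
12:00 start Boxing Circuit → 2
13:00 start Cardio Basics → 3
13:30 end Kettlebell Express → 2
13:30 start Pilates Bootcamp → 3
14:00 start Yoga 60 → 4
14:30 end Boxing Circuit → 3
15:30 end Pilates Bootcamp → 2
16:00 end Cardio Basics → 1
17:00 end Yoga 60 → 0
17:00 start HIIT Basics → 1
19:00 end HIIT Basics → 0
19:30 start Strength Fusion → 1
21:00 end Strength Fusion → 0
Peak is 4, at 14:00 (Boxing Circuit, Cardio Basics, Pilates Bootcamp, Yoga 60).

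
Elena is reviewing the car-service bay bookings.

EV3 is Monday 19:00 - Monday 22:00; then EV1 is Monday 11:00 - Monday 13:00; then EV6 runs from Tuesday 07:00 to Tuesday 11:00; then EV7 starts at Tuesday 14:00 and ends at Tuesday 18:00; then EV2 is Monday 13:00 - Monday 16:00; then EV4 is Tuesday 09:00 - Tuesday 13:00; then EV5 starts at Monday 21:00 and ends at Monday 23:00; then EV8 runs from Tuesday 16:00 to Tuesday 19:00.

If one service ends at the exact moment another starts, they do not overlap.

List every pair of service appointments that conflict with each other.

EV3 & EV5, EV4 & EV6, EV7 & EV8

Sorted by start: EV1, EV2, EV3, EV5, EV6, EV4, EV7, EV8.
EV2 starts exactly when EV1 ends (back-to-back, no overlap), so EV1 has no further overlaps.
EV3 starts after EV2 ends, so EV2 has no further overlaps.
EV5 starts before EV3 ends → EV3 and EV5 overlap.
EV6 starts after EV3 ends, so EV3 has no further overlaps.
EV6 starts after EV5 ends, so EV5 has no further overlaps.
EV4 starts before EV6 ends → EV6 and EV4 overlap.
EV7 starts after EV6 ends, so EV6 has no further overlaps.
EV7 starts after EV4 ends, so EV4 has no further overlaps.
EV8 starts before EV7 ends → EV7 and EV8 overlap.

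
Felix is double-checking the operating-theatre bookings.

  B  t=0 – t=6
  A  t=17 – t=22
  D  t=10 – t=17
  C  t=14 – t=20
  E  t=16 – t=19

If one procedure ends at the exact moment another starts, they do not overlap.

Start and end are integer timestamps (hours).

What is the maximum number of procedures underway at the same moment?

3

Walk through starts and ends in time order (an end at T is processed before a start at T):
t=0 start B → 1
t=6 end B → 0
t=10 start D → 1
t=14 start C → 2
t=16 start E → 3
t=17 end D → 2
t=17 start A → 3
t=19 end E → 2
t=20 end C → 1
t=22 end A → 0
Peak is 3, at t=16 (C, D, E).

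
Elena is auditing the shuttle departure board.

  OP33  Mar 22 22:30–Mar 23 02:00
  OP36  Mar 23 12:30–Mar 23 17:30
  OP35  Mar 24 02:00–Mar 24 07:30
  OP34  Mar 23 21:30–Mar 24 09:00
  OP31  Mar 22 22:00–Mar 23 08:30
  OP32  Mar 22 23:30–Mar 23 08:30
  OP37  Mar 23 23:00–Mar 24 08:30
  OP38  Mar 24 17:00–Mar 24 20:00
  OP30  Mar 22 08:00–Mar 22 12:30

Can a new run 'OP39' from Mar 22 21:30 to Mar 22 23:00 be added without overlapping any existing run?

OP30: ends Mar 22 12:30 at or before OP39 starts Mar 22 21:30 → clear.
OP31: starts Mar 22 22:00 before OP39 ends Mar 22 23:00, and ends Mar 23 08:30 after OP39 starts Mar 22 21:30 → overlap.
OP33: starts Mar 22 22:30 before OP39 ends Mar 22 23:00, and ends Mar 23 02:00 after OP39 starts Mar 22 21:30 → overlap.
OP32: starts Mar 22 23:30 at or after OP39 ends Mar 22 23:00 → clear.
OP36: starts Mar 23 12:30 at or after OP39 ends Mar 22 23:00 → clear.
OP34: starts Mar 23 21:30 at or after OP39 ends Mar 22 23:00 → clear.
OP37: starts Mar 23 23:00 at or after OP39 ends Mar 22 23:00 → clear.
OP35: starts Mar 24 02:00 at or after OP39 ends Mar 22 23:00 → clear.
OP38: starts Mar 24 17:00 at or after OP39 ends Mar 22 23:00 → clear.
OP39 overlaps OP31, OP33.

No — it overlaps OP31, OP33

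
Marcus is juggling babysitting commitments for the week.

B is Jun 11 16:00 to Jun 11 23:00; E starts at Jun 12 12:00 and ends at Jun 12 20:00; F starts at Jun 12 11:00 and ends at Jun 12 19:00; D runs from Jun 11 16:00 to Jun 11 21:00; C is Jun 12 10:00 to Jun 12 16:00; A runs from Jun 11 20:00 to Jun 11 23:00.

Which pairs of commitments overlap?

Two intervals overlap when each starts before the other ends.
Sorted by start: B, D, A, C, F, E.
D starts before B ends → B and D overlap.
A starts before B ends → B and A overlap.
C starts after B ends — done with B.
A starts before D ends → D and A overlap.
C starts after D ends — done with D.
C starts after A ends — done with A.
F starts before C ends → C and F overlap.
E starts before C ends → C and E overlap.
E starts before F ends → F and E overlap.

A & B, A & D, B & D, C & E, C & F, E & F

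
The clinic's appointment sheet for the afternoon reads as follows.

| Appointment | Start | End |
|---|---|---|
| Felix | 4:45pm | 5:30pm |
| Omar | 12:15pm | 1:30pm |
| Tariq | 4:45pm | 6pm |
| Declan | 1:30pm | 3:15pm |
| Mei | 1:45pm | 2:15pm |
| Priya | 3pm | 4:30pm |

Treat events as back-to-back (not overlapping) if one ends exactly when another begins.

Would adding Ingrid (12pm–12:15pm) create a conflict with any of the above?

Omar: starts 12:15pm at or after Ingrid ends 12:15pm → clear.
Declan: starts 1:30pm at or after Ingrid ends 12:15pm → clear.
Mei: starts 1:45pm at or after Ingrid ends 12:15pm → clear.
Priya: starts 3pm at or after Ingrid ends 12:15pm → clear.
Felix: starts 4:45pm at or after Ingrid ends 12:15pm → clear.
Tariq: starts 4:45pm at or after Ingrid ends 12:15pm → clear.

No — it doesn't clash with anything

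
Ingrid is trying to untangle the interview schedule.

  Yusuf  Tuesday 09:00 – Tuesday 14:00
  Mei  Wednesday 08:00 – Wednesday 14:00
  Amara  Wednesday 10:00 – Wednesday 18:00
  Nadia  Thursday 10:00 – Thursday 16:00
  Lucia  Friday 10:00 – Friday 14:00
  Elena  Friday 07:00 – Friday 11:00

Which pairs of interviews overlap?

Amara & Mei, Elena & Lucia

Check each pair: they overlap iff neither finishes before the other starts.
Sorted by start: Yusuf, Mei, Amara, Nadia, Elena, Lucia.
Mei starts after Yusuf ends, so nothing later overlaps Yusuf either.
Amara starts before Mei ends → Mei and Amara overlap.
Nadia starts after Mei ends, so nothing later overlaps Mei either.
Nadia starts after Amara ends, so nothing later overlaps Amara either.
Elena starts after Nadia ends, so nothing later overlaps Nadia either.
Lucia starts before Elena ends → Elena and Lucia overlap.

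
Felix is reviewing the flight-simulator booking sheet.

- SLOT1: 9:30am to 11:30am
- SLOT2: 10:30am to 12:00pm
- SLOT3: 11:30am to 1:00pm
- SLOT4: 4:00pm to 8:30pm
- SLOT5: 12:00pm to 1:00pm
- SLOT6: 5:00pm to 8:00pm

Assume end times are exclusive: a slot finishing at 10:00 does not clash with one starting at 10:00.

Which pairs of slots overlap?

SLOT1 & SLOT2, SLOT2 & SLOT3, SLOT3 & SLOT5, SLOT4 & SLOT6

Sorted by start: SLOT1, SLOT2, SLOT3, SLOT5, SLOT4, SLOT6.
SLOT2 starts before SLOT1 ends → SLOT1 and SLOT2 overlap.
SLOT3 starts exactly when SLOT1 ends (back-to-back, no overlap), so SLOT1 has no further overlaps.
SLOT3 starts before SLOT2 ends → SLOT2 and SLOT3 overlap.
SLOT5 starts exactly when SLOT2 ends (back-to-back, no overlap), so SLOT2 has no further overlaps.
SLOT5 starts before SLOT3 ends → SLOT3 and SLOT5 overlap.
SLOT4 starts after SLOT3 ends, so SLOT3 has no further overlaps.
SLOT4 starts after SLOT5 ends, so SLOT5 has no further overlaps.
SLOT6 starts before SLOT4 ends → SLOT4 and SLOT6 overlap.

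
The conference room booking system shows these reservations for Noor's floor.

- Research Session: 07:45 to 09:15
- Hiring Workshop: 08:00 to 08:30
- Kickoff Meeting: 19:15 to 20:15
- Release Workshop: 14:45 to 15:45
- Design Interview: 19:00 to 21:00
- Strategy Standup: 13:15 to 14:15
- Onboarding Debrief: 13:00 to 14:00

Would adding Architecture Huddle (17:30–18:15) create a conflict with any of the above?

No — it doesn't clash with anything

Research Session: ends 09:15 at or before Architecture Huddle starts 17:30 → clear.
Hiring Workshop: ends 08:30 at or before Architecture Huddle starts 17:30 → clear.
Onboarding Debrief: ends 14:00 at or before Architecture Huddle starts 17:30 → clear.
Strategy Standup: ends 14:15 at or before Architecture Huddle starts 17:30 → clear.
Release Workshop: ends 15:45 at or before Architecture Huddle starts 17:30 → clear.
Design Interview: starts 19:00 at or after Architecture Huddle ends 18:15 → clear.
Kickoff Meeting: starts 19:15 at or after Architecture Huddle ends 18:15 → clear.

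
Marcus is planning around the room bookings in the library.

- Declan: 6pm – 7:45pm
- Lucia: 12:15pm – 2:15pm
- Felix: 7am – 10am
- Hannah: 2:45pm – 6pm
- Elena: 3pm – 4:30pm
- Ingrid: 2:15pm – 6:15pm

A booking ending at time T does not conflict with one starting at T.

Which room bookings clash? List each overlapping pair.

Declan & Ingrid, Elena & Hannah, Elena & Ingrid, Hannah & Ingrid

Sorted by start: Felix, Lucia, Ingrid, Hannah, Elena, Declan.
Lucia starts after Felix ends — done with Felix.
Ingrid starts exactly when Lucia ends (back-to-back, no overlap) — done with Lucia.
Hannah starts before Ingrid ends → Ingrid and Hannah overlap.
Elena starts before Ingrid ends → Ingrid and Elena overlap.
Declan starts before Ingrid ends → Ingrid and Declan overlap.
Elena starts before Hannah ends → Hannah and Elena overlap.
Declan starts exactly when Hannah ends (back-to-back, no overlap).
Declan starts after Elena ends.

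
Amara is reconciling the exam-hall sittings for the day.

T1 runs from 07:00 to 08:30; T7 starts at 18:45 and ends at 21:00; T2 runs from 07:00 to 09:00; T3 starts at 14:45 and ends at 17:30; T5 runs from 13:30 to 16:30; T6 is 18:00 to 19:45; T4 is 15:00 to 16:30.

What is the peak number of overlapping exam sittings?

Sweep the timeline, counting +1 at each start and −1 at each end (ends before starts at a tie):
07:00 start T1 → 1
07:00 start T2 → 2
08:30 end T1 → 1
09:00 end T2 → 0
13:30 start T5 → 1
14:45 start T3 → 2
15:00 start T4 → 3
16:30 end T4 → 2
16:30 end T5 → 1
17:30 end T3 → 0
18:00 start T6 → 1
18:45 start T7 → 2
19:45 end T6 → 1
21:00 end T7 → 0
Peak is 3, at 15:00 (T3, T4, T5).

3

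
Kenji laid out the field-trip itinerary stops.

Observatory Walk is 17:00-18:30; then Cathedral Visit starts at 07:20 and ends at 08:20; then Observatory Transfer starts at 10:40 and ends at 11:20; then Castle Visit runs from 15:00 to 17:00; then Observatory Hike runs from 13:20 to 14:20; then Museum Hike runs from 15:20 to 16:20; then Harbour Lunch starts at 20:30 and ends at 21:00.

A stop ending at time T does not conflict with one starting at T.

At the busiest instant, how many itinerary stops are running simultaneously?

Sweep the timeline, counting +1 at each start and −1 at each end (ends before starts at a tie):
07:20 start Cathedral Visit → 1
08:20 end Cathedral Visit → 0
10:40 start Observatory Transfer → 1
11:20 end Observatory Transfer → 0
13:20 start Observatory Hike → 1
14:20 end Observatory Hike → 0
15:00 start Castle Visit → 1
15:20 start Museum Hike → 2
16:20 end Museum Hike → 1
17:00 end Castle Visit → 0
17:00 start Observatory Walk → 1
18:30 end Observatory Walk → 0
20:30 start Harbour Lunch → 1
21:00 end Harbour Lunch → 0
Peak is 2, at 15:20 (Castle Visit, Museum Hike).

2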